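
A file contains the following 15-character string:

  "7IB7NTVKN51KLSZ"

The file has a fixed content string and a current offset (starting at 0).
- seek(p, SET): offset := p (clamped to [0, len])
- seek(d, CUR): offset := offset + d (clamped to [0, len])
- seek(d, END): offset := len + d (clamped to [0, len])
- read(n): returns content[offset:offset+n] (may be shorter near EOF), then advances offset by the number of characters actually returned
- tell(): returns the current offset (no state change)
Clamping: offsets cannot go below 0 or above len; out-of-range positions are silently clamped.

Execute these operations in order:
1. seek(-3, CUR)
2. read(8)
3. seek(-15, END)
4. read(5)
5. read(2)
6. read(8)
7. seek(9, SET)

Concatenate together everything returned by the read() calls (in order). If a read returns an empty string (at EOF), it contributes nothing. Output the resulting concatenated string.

After 1 (seek(-3, CUR)): offset=0
After 2 (read(8)): returned '7IB7NTVK', offset=8
After 3 (seek(-15, END)): offset=0
After 4 (read(5)): returned '7IB7N', offset=5
After 5 (read(2)): returned 'TV', offset=7
After 6 (read(8)): returned 'KN51KLSZ', offset=15
After 7 (seek(9, SET)): offset=9

Answer: 7IB7NTVK7IB7NTVKN51KLSZ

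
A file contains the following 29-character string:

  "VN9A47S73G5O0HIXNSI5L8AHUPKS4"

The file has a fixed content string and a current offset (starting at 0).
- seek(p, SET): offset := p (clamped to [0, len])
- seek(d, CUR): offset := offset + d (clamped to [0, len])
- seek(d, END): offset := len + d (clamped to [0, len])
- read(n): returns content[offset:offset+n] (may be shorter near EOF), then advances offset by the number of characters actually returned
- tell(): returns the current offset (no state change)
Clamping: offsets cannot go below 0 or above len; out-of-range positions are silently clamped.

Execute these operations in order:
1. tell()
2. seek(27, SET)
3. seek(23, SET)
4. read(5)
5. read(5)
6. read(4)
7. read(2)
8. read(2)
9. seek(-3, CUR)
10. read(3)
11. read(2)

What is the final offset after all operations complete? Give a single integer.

Answer: 29

Derivation:
After 1 (tell()): offset=0
After 2 (seek(27, SET)): offset=27
After 3 (seek(23, SET)): offset=23
After 4 (read(5)): returned 'HUPKS', offset=28
After 5 (read(5)): returned '4', offset=29
After 6 (read(4)): returned '', offset=29
After 7 (read(2)): returned '', offset=29
After 8 (read(2)): returned '', offset=29
After 9 (seek(-3, CUR)): offset=26
After 10 (read(3)): returned 'KS4', offset=29
After 11 (read(2)): returned '', offset=29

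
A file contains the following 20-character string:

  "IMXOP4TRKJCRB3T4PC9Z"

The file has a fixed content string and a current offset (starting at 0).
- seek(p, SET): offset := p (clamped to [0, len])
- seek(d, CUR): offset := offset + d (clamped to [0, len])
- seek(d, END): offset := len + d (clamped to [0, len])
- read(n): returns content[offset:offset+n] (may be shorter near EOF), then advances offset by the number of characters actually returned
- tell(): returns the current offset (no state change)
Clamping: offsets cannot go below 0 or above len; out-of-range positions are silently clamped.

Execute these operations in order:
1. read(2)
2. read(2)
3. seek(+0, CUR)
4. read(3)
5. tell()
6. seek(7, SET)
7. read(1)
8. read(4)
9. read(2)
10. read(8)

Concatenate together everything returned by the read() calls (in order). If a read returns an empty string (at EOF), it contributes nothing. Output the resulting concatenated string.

After 1 (read(2)): returned 'IM', offset=2
After 2 (read(2)): returned 'XO', offset=4
After 3 (seek(+0, CUR)): offset=4
After 4 (read(3)): returned 'P4T', offset=7
After 5 (tell()): offset=7
After 6 (seek(7, SET)): offset=7
After 7 (read(1)): returned 'R', offset=8
After 8 (read(4)): returned 'KJCR', offset=12
After 9 (read(2)): returned 'B3', offset=14
After 10 (read(8)): returned 'T4PC9Z', offset=20

Answer: IMXOP4TRKJCRB3T4PC9Z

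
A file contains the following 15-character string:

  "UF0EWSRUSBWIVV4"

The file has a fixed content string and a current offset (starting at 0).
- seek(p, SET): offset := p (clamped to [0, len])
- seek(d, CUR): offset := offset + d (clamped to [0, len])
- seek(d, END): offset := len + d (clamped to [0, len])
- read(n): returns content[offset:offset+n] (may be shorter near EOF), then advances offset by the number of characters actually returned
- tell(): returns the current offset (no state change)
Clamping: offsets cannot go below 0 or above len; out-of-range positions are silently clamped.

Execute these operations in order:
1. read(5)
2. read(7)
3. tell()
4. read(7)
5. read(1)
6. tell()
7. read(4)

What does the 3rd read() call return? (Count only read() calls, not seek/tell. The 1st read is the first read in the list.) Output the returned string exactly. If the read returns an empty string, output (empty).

Answer: VV4

Derivation:
After 1 (read(5)): returned 'UF0EW', offset=5
After 2 (read(7)): returned 'SRUSBWI', offset=12
After 3 (tell()): offset=12
After 4 (read(7)): returned 'VV4', offset=15
After 5 (read(1)): returned '', offset=15
After 6 (tell()): offset=15
After 7 (read(4)): returned '', offset=15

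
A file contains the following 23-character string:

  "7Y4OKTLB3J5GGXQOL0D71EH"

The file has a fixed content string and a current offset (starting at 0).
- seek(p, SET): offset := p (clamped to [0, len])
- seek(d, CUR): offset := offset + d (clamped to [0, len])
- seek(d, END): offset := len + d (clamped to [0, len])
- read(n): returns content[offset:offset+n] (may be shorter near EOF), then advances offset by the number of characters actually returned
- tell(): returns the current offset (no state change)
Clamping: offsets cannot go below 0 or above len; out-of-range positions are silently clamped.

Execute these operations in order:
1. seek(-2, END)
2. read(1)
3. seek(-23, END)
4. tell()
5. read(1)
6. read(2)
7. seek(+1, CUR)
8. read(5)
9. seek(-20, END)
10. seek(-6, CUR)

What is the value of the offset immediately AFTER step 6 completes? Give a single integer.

Answer: 3

Derivation:
After 1 (seek(-2, END)): offset=21
After 2 (read(1)): returned 'E', offset=22
After 3 (seek(-23, END)): offset=0
After 4 (tell()): offset=0
After 5 (read(1)): returned '7', offset=1
After 6 (read(2)): returned 'Y4', offset=3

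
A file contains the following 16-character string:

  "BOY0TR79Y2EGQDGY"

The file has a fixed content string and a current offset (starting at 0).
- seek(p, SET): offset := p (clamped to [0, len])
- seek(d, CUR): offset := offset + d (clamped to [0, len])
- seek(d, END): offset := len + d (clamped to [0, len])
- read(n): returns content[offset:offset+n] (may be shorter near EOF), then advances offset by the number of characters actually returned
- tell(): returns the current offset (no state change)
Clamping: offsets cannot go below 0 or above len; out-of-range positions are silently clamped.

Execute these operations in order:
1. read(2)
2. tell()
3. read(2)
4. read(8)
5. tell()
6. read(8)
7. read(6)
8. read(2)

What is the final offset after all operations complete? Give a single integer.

After 1 (read(2)): returned 'BO', offset=2
After 2 (tell()): offset=2
After 3 (read(2)): returned 'Y0', offset=4
After 4 (read(8)): returned 'TR79Y2EG', offset=12
After 5 (tell()): offset=12
After 6 (read(8)): returned 'QDGY', offset=16
After 7 (read(6)): returned '', offset=16
After 8 (read(2)): returned '', offset=16

Answer: 16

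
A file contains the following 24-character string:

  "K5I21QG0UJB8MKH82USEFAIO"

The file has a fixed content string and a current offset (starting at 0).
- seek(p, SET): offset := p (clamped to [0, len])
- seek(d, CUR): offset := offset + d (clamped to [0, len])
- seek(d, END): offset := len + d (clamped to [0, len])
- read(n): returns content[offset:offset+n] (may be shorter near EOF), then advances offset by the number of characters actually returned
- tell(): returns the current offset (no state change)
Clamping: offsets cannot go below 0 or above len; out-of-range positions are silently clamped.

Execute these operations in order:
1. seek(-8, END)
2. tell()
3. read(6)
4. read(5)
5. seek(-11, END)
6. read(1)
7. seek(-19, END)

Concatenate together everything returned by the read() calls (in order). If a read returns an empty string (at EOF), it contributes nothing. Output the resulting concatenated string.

After 1 (seek(-8, END)): offset=16
After 2 (tell()): offset=16
After 3 (read(6)): returned '2USEFA', offset=22
After 4 (read(5)): returned 'IO', offset=24
After 5 (seek(-11, END)): offset=13
After 6 (read(1)): returned 'K', offset=14
After 7 (seek(-19, END)): offset=5

Answer: 2USEFAIOK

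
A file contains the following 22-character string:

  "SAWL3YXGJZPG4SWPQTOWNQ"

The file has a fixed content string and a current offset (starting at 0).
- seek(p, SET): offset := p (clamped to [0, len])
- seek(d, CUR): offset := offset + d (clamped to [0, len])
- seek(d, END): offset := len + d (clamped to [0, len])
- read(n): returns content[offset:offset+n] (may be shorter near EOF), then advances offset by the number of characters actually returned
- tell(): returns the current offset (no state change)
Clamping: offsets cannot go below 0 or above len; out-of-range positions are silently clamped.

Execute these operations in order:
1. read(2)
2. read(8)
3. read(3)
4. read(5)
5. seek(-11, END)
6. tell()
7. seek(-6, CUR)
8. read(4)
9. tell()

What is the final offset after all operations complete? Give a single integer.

After 1 (read(2)): returned 'SA', offset=2
After 2 (read(8)): returned 'WL3YXGJZ', offset=10
After 3 (read(3)): returned 'PG4', offset=13
After 4 (read(5)): returned 'SWPQT', offset=18
After 5 (seek(-11, END)): offset=11
After 6 (tell()): offset=11
After 7 (seek(-6, CUR)): offset=5
After 8 (read(4)): returned 'YXGJ', offset=9
After 9 (tell()): offset=9

Answer: 9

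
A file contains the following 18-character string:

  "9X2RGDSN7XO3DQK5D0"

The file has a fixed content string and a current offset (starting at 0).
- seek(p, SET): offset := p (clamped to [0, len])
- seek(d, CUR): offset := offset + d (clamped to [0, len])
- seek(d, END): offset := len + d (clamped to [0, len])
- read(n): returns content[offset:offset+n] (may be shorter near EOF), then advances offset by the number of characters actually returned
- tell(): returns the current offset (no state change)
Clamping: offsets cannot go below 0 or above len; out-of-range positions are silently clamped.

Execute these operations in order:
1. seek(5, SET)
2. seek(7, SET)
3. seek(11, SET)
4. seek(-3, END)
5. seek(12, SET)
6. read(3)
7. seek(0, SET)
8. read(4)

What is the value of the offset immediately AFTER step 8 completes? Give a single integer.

Answer: 4

Derivation:
After 1 (seek(5, SET)): offset=5
After 2 (seek(7, SET)): offset=7
After 3 (seek(11, SET)): offset=11
After 4 (seek(-3, END)): offset=15
After 5 (seek(12, SET)): offset=12
After 6 (read(3)): returned 'DQK', offset=15
After 7 (seek(0, SET)): offset=0
After 8 (read(4)): returned '9X2R', offset=4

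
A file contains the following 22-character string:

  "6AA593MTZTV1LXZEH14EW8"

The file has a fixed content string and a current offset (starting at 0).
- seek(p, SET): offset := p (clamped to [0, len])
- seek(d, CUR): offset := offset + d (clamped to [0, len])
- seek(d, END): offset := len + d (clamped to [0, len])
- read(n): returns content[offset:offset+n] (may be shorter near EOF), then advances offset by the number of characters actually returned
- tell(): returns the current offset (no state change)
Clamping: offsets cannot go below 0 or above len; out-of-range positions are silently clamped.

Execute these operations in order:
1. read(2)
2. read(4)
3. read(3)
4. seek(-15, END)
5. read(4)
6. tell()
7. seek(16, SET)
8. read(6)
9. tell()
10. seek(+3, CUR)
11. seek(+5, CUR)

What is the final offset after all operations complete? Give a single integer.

Answer: 22

Derivation:
After 1 (read(2)): returned '6A', offset=2
After 2 (read(4)): returned 'A593', offset=6
After 3 (read(3)): returned 'MTZ', offset=9
After 4 (seek(-15, END)): offset=7
After 5 (read(4)): returned 'TZTV', offset=11
After 6 (tell()): offset=11
After 7 (seek(16, SET)): offset=16
After 8 (read(6)): returned 'H14EW8', offset=22
After 9 (tell()): offset=22
After 10 (seek(+3, CUR)): offset=22
After 11 (seek(+5, CUR)): offset=22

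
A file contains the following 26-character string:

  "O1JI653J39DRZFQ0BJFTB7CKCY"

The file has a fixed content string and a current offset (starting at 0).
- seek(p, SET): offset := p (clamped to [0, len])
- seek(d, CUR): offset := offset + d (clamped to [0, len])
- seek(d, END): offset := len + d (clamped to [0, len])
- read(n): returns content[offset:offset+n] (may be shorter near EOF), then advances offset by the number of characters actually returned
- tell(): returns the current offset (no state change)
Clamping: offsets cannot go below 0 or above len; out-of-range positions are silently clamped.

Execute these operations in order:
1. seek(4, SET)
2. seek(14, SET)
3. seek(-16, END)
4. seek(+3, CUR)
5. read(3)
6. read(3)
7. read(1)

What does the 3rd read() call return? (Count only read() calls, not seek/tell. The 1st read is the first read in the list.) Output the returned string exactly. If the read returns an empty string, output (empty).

After 1 (seek(4, SET)): offset=4
After 2 (seek(14, SET)): offset=14
After 3 (seek(-16, END)): offset=10
After 4 (seek(+3, CUR)): offset=13
After 5 (read(3)): returned 'FQ0', offset=16
After 6 (read(3)): returned 'BJF', offset=19
After 7 (read(1)): returned 'T', offset=20

Answer: T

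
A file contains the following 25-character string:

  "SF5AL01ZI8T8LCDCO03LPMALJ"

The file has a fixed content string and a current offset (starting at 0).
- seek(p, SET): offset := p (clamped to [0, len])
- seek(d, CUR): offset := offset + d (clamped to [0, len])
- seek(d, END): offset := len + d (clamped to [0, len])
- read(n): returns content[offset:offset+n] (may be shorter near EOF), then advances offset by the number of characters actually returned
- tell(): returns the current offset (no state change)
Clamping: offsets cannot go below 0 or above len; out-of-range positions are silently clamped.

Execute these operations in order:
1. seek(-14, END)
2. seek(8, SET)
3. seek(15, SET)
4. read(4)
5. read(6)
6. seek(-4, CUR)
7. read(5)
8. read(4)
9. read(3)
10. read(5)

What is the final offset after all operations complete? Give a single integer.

Answer: 25

Derivation:
After 1 (seek(-14, END)): offset=11
After 2 (seek(8, SET)): offset=8
After 3 (seek(15, SET)): offset=15
After 4 (read(4)): returned 'CO03', offset=19
After 5 (read(6)): returned 'LPMALJ', offset=25
After 6 (seek(-4, CUR)): offset=21
After 7 (read(5)): returned 'MALJ', offset=25
After 8 (read(4)): returned '', offset=25
After 9 (read(3)): returned '', offset=25
After 10 (read(5)): returned '', offset=25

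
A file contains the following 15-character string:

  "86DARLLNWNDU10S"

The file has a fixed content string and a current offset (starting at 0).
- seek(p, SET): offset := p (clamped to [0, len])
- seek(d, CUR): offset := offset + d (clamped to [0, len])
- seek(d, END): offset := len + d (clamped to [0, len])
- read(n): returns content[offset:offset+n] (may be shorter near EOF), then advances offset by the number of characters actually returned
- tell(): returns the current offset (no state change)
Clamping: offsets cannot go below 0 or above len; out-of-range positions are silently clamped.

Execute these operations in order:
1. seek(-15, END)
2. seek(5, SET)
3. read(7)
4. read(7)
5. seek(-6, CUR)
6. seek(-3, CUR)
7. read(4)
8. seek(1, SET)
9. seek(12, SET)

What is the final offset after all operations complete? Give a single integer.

Answer: 12

Derivation:
After 1 (seek(-15, END)): offset=0
After 2 (seek(5, SET)): offset=5
After 3 (read(7)): returned 'LLNWNDU', offset=12
After 4 (read(7)): returned '10S', offset=15
After 5 (seek(-6, CUR)): offset=9
After 6 (seek(-3, CUR)): offset=6
After 7 (read(4)): returned 'LNWN', offset=10
After 8 (seek(1, SET)): offset=1
After 9 (seek(12, SET)): offset=12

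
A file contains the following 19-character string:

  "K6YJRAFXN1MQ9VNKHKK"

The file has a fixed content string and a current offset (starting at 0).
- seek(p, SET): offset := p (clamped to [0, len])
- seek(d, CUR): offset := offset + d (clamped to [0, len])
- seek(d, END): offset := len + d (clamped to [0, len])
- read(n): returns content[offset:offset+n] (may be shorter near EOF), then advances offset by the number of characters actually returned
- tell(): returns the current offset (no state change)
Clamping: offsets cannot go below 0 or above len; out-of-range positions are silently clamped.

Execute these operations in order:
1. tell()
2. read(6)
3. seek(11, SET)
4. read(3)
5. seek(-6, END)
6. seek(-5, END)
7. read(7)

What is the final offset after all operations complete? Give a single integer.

Answer: 19

Derivation:
After 1 (tell()): offset=0
After 2 (read(6)): returned 'K6YJRA', offset=6
After 3 (seek(11, SET)): offset=11
After 4 (read(3)): returned 'Q9V', offset=14
After 5 (seek(-6, END)): offset=13
After 6 (seek(-5, END)): offset=14
After 7 (read(7)): returned 'NKHKK', offset=19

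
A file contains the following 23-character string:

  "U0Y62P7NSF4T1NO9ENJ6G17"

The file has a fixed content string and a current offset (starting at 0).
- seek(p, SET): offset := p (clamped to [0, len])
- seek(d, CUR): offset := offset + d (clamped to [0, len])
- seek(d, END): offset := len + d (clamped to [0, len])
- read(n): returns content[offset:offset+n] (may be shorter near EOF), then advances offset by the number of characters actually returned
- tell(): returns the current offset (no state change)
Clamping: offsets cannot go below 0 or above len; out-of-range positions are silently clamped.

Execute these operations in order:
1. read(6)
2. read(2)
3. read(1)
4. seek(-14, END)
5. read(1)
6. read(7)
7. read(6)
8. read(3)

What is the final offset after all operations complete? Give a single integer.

Answer: 23

Derivation:
After 1 (read(6)): returned 'U0Y62P', offset=6
After 2 (read(2)): returned '7N', offset=8
After 3 (read(1)): returned 'S', offset=9
After 4 (seek(-14, END)): offset=9
After 5 (read(1)): returned 'F', offset=10
After 6 (read(7)): returned '4T1NO9E', offset=17
After 7 (read(6)): returned 'NJ6G17', offset=23
After 8 (read(3)): returned '', offset=23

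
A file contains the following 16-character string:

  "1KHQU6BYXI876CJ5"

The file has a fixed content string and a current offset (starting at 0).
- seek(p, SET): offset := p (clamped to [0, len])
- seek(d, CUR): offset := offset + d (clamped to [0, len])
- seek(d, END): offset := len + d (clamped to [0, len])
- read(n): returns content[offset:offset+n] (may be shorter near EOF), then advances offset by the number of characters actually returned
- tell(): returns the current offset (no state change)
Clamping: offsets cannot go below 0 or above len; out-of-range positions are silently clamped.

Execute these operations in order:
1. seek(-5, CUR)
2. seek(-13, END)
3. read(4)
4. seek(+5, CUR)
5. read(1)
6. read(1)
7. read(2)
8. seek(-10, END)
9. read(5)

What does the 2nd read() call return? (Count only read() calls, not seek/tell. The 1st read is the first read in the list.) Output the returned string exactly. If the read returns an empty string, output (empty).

After 1 (seek(-5, CUR)): offset=0
After 2 (seek(-13, END)): offset=3
After 3 (read(4)): returned 'QU6B', offset=7
After 4 (seek(+5, CUR)): offset=12
After 5 (read(1)): returned '6', offset=13
After 6 (read(1)): returned 'C', offset=14
After 7 (read(2)): returned 'J5', offset=16
After 8 (seek(-10, END)): offset=6
After 9 (read(5)): returned 'BYXI8', offset=11

Answer: 6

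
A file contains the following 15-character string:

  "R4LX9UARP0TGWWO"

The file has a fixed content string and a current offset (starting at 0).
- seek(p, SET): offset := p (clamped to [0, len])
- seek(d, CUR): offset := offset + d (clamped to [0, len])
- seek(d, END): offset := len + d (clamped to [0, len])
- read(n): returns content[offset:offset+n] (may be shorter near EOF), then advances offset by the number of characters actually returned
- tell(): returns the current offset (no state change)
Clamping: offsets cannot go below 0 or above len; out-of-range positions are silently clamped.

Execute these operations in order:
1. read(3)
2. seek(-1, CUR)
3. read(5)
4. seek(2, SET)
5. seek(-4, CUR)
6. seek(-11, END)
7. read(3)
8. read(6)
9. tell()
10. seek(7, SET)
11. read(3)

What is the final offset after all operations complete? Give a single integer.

Answer: 10

Derivation:
After 1 (read(3)): returned 'R4L', offset=3
After 2 (seek(-1, CUR)): offset=2
After 3 (read(5)): returned 'LX9UA', offset=7
After 4 (seek(2, SET)): offset=2
After 5 (seek(-4, CUR)): offset=0
After 6 (seek(-11, END)): offset=4
After 7 (read(3)): returned '9UA', offset=7
After 8 (read(6)): returned 'RP0TGW', offset=13
After 9 (tell()): offset=13
After 10 (seek(7, SET)): offset=7
After 11 (read(3)): returned 'RP0', offset=10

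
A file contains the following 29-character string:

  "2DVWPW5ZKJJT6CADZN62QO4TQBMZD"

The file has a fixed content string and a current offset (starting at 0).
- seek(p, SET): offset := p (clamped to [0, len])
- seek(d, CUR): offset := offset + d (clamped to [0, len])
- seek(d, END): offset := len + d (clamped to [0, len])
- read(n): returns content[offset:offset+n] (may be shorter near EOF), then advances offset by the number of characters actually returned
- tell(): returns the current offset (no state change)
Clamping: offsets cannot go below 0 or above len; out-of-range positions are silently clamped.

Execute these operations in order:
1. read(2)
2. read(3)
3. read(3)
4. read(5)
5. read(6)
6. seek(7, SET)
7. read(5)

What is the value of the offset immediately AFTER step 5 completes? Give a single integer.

Answer: 19

Derivation:
After 1 (read(2)): returned '2D', offset=2
After 2 (read(3)): returned 'VWP', offset=5
After 3 (read(3)): returned 'W5Z', offset=8
After 4 (read(5)): returned 'KJJT6', offset=13
After 5 (read(6)): returned 'CADZN6', offset=19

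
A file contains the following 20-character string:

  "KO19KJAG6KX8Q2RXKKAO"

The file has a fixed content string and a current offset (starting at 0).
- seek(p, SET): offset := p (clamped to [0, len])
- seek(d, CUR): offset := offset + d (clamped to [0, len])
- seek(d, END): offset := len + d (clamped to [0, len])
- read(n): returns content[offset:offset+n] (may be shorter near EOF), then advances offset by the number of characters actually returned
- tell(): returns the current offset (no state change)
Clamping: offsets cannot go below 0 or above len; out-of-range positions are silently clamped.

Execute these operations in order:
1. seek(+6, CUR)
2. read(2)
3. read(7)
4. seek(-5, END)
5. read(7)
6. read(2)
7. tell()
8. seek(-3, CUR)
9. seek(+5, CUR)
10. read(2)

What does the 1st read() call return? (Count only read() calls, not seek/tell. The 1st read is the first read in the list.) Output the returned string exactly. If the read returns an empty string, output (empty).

Answer: AG

Derivation:
After 1 (seek(+6, CUR)): offset=6
After 2 (read(2)): returned 'AG', offset=8
After 3 (read(7)): returned '6KX8Q2R', offset=15
After 4 (seek(-5, END)): offset=15
After 5 (read(7)): returned 'XKKAO', offset=20
After 6 (read(2)): returned '', offset=20
After 7 (tell()): offset=20
After 8 (seek(-3, CUR)): offset=17
After 9 (seek(+5, CUR)): offset=20
After 10 (read(2)): returned '', offset=20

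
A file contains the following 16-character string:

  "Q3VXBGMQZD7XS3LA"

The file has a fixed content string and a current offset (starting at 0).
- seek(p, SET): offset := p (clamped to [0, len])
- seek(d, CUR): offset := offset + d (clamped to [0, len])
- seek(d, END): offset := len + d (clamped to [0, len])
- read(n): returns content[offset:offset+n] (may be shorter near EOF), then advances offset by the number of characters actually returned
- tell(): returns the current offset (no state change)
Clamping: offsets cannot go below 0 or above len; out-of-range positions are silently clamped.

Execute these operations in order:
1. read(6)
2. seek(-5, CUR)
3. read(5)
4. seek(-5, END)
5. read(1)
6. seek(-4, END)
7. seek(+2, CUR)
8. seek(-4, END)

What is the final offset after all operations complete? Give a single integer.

After 1 (read(6)): returned 'Q3VXBG', offset=6
After 2 (seek(-5, CUR)): offset=1
After 3 (read(5)): returned '3VXBG', offset=6
After 4 (seek(-5, END)): offset=11
After 5 (read(1)): returned 'X', offset=12
After 6 (seek(-4, END)): offset=12
After 7 (seek(+2, CUR)): offset=14
After 8 (seek(-4, END)): offset=12

Answer: 12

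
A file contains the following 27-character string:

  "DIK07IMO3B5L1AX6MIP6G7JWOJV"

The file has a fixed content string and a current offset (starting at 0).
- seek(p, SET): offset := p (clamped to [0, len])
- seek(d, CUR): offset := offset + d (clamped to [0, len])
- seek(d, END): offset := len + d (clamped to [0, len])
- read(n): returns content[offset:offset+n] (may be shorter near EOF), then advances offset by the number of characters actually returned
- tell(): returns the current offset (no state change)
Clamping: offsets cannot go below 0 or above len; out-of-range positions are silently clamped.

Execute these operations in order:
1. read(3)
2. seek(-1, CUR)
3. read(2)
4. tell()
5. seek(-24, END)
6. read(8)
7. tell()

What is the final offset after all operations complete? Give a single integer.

After 1 (read(3)): returned 'DIK', offset=3
After 2 (seek(-1, CUR)): offset=2
After 3 (read(2)): returned 'K0', offset=4
After 4 (tell()): offset=4
After 5 (seek(-24, END)): offset=3
After 6 (read(8)): returned '07IMO3B5', offset=11
After 7 (tell()): offset=11

Answer: 11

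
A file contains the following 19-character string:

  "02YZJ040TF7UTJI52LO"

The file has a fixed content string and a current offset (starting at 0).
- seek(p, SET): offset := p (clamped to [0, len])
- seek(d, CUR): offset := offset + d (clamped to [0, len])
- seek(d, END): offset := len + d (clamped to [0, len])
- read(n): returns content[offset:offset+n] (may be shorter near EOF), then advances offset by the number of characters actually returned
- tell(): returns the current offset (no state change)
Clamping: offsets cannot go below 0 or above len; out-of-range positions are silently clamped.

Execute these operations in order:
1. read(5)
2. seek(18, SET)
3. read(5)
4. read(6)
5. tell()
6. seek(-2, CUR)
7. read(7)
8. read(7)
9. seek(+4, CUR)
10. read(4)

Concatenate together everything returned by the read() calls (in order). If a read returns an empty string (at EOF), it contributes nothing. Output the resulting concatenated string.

Answer: 02YZJOLO

Derivation:
After 1 (read(5)): returned '02YZJ', offset=5
After 2 (seek(18, SET)): offset=18
After 3 (read(5)): returned 'O', offset=19
After 4 (read(6)): returned '', offset=19
After 5 (tell()): offset=19
After 6 (seek(-2, CUR)): offset=17
After 7 (read(7)): returned 'LO', offset=19
After 8 (read(7)): returned '', offset=19
After 9 (seek(+4, CUR)): offset=19
After 10 (read(4)): returned '', offset=19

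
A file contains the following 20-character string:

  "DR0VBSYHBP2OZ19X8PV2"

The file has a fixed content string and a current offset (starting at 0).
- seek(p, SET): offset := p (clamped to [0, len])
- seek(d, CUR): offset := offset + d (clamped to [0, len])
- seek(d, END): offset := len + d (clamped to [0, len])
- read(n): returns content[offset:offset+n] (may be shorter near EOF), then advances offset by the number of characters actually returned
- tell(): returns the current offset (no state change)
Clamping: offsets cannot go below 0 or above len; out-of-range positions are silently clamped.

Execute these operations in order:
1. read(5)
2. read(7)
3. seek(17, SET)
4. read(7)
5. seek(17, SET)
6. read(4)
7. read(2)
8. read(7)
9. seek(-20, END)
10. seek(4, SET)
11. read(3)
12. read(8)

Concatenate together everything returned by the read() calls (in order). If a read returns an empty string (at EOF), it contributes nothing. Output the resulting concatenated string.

After 1 (read(5)): returned 'DR0VB', offset=5
After 2 (read(7)): returned 'SYHBP2O', offset=12
After 3 (seek(17, SET)): offset=17
After 4 (read(7)): returned 'PV2', offset=20
After 5 (seek(17, SET)): offset=17
After 6 (read(4)): returned 'PV2', offset=20
After 7 (read(2)): returned '', offset=20
After 8 (read(7)): returned '', offset=20
After 9 (seek(-20, END)): offset=0
After 10 (seek(4, SET)): offset=4
After 11 (read(3)): returned 'BSY', offset=7
After 12 (read(8)): returned 'HBP2OZ19', offset=15

Answer: DR0VBSYHBP2OPV2PV2BSYHBP2OZ19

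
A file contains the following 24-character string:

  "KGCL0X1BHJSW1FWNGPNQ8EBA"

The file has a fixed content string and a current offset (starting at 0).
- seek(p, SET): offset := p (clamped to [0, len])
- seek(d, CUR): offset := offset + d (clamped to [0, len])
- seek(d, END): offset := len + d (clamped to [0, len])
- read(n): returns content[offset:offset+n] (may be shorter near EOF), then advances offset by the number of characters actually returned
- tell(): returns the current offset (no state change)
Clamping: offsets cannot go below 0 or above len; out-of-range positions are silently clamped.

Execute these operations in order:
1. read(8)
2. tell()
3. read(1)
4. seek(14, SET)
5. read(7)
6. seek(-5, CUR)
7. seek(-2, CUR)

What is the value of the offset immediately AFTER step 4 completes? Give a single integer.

Answer: 14

Derivation:
After 1 (read(8)): returned 'KGCL0X1B', offset=8
After 2 (tell()): offset=8
After 3 (read(1)): returned 'H', offset=9
After 4 (seek(14, SET)): offset=14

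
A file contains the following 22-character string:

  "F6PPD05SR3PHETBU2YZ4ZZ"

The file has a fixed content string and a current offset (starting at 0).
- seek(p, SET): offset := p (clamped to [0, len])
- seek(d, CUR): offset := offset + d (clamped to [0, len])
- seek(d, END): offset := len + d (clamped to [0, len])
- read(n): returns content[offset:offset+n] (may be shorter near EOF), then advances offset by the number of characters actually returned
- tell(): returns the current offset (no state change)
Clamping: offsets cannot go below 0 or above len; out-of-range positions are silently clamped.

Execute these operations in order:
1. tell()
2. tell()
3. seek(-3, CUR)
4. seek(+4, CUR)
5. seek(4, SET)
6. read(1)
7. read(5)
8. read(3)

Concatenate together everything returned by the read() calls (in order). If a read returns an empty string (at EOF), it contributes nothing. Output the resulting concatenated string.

After 1 (tell()): offset=0
After 2 (tell()): offset=0
After 3 (seek(-3, CUR)): offset=0
After 4 (seek(+4, CUR)): offset=4
After 5 (seek(4, SET)): offset=4
After 6 (read(1)): returned 'D', offset=5
After 7 (read(5)): returned '05SR3', offset=10
After 8 (read(3)): returned 'PHE', offset=13

Answer: D05SR3PHE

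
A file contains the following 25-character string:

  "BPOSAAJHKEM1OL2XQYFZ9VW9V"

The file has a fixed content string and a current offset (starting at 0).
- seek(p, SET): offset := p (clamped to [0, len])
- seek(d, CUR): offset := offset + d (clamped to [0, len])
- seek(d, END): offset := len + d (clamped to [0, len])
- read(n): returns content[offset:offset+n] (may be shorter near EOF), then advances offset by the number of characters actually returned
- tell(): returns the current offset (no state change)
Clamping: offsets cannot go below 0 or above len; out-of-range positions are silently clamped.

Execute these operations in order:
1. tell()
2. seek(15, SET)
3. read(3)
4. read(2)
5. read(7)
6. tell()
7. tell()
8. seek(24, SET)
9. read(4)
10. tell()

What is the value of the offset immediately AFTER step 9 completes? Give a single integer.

Answer: 25

Derivation:
After 1 (tell()): offset=0
After 2 (seek(15, SET)): offset=15
After 3 (read(3)): returned 'XQY', offset=18
After 4 (read(2)): returned 'FZ', offset=20
After 5 (read(7)): returned '9VW9V', offset=25
After 6 (tell()): offset=25
After 7 (tell()): offset=25
After 8 (seek(24, SET)): offset=24
After 9 (read(4)): returned 'V', offset=25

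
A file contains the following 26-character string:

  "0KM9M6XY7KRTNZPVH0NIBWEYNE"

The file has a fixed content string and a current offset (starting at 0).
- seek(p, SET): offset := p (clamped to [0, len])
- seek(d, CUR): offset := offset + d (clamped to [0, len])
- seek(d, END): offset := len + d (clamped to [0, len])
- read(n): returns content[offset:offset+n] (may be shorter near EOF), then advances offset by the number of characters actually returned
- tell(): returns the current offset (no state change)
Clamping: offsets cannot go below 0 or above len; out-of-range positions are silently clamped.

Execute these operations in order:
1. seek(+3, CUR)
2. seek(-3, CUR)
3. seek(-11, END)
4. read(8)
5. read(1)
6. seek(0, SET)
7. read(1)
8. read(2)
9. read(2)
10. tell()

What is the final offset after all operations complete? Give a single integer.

Answer: 5

Derivation:
After 1 (seek(+3, CUR)): offset=3
After 2 (seek(-3, CUR)): offset=0
After 3 (seek(-11, END)): offset=15
After 4 (read(8)): returned 'VH0NIBWE', offset=23
After 5 (read(1)): returned 'Y', offset=24
After 6 (seek(0, SET)): offset=0
After 7 (read(1)): returned '0', offset=1
After 8 (read(2)): returned 'KM', offset=3
After 9 (read(2)): returned '9M', offset=5
After 10 (tell()): offset=5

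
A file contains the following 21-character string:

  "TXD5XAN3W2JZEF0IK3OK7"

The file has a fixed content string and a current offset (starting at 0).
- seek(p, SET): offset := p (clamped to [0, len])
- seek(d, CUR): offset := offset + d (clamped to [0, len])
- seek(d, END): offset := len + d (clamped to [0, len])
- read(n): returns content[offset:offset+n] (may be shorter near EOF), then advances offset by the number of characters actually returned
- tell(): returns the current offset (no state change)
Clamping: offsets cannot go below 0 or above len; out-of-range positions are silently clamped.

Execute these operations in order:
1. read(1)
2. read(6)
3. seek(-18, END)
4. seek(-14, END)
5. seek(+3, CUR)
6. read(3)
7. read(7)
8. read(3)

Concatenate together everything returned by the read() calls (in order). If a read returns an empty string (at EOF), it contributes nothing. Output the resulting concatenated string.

After 1 (read(1)): returned 'T', offset=1
After 2 (read(6)): returned 'XD5XAN', offset=7
After 3 (seek(-18, END)): offset=3
After 4 (seek(-14, END)): offset=7
After 5 (seek(+3, CUR)): offset=10
After 6 (read(3)): returned 'JZE', offset=13
After 7 (read(7)): returned 'F0IK3OK', offset=20
After 8 (read(3)): returned '7', offset=21

Answer: TXD5XANJZEF0IK3OK7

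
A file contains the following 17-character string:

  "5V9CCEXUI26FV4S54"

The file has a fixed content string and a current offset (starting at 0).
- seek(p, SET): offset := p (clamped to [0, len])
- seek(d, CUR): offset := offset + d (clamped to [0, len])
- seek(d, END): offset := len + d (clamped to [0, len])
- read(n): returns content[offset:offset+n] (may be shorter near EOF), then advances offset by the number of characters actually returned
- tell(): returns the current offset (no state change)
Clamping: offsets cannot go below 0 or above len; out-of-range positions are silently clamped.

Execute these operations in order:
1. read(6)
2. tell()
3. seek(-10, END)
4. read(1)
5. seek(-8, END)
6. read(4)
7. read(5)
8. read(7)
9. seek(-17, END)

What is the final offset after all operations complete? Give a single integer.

After 1 (read(6)): returned '5V9CCE', offset=6
After 2 (tell()): offset=6
After 3 (seek(-10, END)): offset=7
After 4 (read(1)): returned 'U', offset=8
After 5 (seek(-8, END)): offset=9
After 6 (read(4)): returned '26FV', offset=13
After 7 (read(5)): returned '4S54', offset=17
After 8 (read(7)): returned '', offset=17
After 9 (seek(-17, END)): offset=0

Answer: 0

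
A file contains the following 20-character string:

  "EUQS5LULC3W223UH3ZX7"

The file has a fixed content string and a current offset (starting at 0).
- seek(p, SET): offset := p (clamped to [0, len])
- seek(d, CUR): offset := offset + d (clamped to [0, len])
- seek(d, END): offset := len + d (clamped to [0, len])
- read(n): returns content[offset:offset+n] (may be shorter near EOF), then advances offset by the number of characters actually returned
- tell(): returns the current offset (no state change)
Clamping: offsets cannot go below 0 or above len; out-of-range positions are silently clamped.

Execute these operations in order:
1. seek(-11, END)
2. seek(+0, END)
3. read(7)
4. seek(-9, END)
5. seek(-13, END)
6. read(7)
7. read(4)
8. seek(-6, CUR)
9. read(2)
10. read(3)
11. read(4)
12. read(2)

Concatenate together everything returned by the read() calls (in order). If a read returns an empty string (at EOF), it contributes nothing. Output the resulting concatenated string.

Answer: LC3W223UH3Z23UH3ZX7

Derivation:
After 1 (seek(-11, END)): offset=9
After 2 (seek(+0, END)): offset=20
After 3 (read(7)): returned '', offset=20
After 4 (seek(-9, END)): offset=11
After 5 (seek(-13, END)): offset=7
After 6 (read(7)): returned 'LC3W223', offset=14
After 7 (read(4)): returned 'UH3Z', offset=18
After 8 (seek(-6, CUR)): offset=12
After 9 (read(2)): returned '23', offset=14
After 10 (read(3)): returned 'UH3', offset=17
After 11 (read(4)): returned 'ZX7', offset=20
After 12 (read(2)): returned '', offset=20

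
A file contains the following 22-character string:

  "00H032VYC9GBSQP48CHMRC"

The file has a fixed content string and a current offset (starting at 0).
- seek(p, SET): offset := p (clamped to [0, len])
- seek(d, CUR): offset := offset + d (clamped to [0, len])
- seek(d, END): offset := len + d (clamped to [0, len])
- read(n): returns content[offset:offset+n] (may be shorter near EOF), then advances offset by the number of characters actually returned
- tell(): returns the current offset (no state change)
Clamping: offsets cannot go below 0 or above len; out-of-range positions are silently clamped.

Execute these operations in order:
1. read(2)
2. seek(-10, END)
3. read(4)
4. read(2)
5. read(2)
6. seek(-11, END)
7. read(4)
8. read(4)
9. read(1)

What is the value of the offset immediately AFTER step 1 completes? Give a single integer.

Answer: 2

Derivation:
After 1 (read(2)): returned '00', offset=2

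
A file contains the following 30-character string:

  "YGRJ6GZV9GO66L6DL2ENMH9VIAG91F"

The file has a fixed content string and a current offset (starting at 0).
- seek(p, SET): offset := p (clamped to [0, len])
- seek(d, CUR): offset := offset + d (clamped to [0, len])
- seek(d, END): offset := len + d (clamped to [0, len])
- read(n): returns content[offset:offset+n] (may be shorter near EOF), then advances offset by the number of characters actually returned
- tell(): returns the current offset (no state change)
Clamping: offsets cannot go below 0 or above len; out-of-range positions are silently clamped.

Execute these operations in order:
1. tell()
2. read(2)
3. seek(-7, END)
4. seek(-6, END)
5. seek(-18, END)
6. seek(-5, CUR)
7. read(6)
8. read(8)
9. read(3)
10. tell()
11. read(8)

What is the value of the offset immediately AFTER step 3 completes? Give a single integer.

Answer: 23

Derivation:
After 1 (tell()): offset=0
After 2 (read(2)): returned 'YG', offset=2
After 3 (seek(-7, END)): offset=23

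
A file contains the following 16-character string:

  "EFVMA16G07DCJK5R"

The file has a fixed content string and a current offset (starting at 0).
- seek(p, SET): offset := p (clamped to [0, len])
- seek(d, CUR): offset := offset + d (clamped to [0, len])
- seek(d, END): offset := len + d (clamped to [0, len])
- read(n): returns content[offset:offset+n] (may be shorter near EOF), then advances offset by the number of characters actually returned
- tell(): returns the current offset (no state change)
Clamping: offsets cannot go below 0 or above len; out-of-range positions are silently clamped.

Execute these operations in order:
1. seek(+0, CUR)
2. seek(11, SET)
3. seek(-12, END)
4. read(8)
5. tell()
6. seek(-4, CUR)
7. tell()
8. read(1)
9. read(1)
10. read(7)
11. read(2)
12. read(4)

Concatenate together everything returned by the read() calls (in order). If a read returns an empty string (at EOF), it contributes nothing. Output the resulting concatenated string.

After 1 (seek(+0, CUR)): offset=0
After 2 (seek(11, SET)): offset=11
After 3 (seek(-12, END)): offset=4
After 4 (read(8)): returned 'A16G07DC', offset=12
After 5 (tell()): offset=12
After 6 (seek(-4, CUR)): offset=8
After 7 (tell()): offset=8
After 8 (read(1)): returned '0', offset=9
After 9 (read(1)): returned '7', offset=10
After 10 (read(7)): returned 'DCJK5R', offset=16
After 11 (read(2)): returned '', offset=16
After 12 (read(4)): returned '', offset=16

Answer: A16G07DC07DCJK5R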